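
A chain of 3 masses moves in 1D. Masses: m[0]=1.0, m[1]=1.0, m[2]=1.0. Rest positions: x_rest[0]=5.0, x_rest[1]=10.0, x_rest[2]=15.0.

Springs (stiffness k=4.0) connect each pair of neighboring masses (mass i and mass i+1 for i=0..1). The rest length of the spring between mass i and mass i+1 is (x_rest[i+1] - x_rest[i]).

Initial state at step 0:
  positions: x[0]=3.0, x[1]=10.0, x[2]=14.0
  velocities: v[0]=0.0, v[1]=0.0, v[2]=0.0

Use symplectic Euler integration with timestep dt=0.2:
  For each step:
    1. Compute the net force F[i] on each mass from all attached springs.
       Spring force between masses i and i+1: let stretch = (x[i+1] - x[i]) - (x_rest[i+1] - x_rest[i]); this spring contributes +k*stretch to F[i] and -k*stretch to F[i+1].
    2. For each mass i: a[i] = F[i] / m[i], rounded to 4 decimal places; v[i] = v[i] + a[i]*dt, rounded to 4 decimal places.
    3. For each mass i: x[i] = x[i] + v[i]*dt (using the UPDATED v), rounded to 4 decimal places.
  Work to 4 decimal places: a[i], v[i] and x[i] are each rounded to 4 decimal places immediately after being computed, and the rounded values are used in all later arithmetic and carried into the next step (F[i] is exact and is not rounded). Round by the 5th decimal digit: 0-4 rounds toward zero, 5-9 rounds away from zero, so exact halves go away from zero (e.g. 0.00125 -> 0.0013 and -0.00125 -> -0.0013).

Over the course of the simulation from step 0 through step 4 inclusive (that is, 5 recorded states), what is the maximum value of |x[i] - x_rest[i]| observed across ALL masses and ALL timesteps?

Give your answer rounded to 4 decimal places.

Answer: 2.0651

Derivation:
Step 0: x=[3.0000 10.0000 14.0000] v=[0.0000 0.0000 0.0000]
Step 1: x=[3.3200 9.5200 14.1600] v=[1.6000 -2.4000 0.8000]
Step 2: x=[3.8320 8.7904 14.3776] v=[2.5600 -3.6480 1.0880]
Step 3: x=[4.3373 8.1614 14.5012] v=[2.5267 -3.1450 0.6182]
Step 4: x=[4.6545 7.9349 14.4105] v=[1.5860 -1.1324 -0.4536]
Max displacement = 2.0651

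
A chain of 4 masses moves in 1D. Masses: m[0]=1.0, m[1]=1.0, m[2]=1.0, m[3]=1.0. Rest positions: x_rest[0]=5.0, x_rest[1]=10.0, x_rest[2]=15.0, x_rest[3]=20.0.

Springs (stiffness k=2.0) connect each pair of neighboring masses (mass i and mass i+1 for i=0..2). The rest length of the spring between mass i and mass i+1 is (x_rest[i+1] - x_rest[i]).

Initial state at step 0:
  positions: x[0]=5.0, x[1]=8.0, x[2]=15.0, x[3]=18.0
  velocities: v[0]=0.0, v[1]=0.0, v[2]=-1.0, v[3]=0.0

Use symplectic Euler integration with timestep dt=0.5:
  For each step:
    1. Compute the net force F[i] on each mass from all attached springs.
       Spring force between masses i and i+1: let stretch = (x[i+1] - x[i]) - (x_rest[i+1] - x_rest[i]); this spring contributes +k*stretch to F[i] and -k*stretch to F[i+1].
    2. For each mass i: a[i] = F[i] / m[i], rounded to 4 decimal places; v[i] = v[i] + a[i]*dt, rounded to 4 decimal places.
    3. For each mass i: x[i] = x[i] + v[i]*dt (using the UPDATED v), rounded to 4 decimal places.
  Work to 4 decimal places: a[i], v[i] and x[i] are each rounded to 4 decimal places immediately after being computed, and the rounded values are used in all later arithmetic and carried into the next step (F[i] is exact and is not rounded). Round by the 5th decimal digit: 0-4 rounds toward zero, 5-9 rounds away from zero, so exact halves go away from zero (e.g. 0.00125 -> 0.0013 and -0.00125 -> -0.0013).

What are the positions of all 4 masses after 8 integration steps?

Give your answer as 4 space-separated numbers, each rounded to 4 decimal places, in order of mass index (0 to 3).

Step 0: x=[5.0000 8.0000 15.0000 18.0000] v=[0.0000 0.0000 -1.0000 0.0000]
Step 1: x=[4.0000 10.0000 12.5000 19.0000] v=[-2.0000 4.0000 -5.0000 2.0000]
Step 2: x=[3.5000 10.2500 12.0000 19.2500] v=[-1.0000 0.5000 -1.0000 0.5000]
Step 3: x=[3.8750 8.0000 14.2500 18.3750] v=[0.7500 -4.5000 4.5000 -1.7500]
Step 4: x=[3.8125 6.8125 15.4375 17.9375] v=[-0.1250 -2.3750 2.3750 -0.8750]
Step 5: x=[2.7500 8.4375 13.5625 18.7500] v=[-2.1250 3.2500 -3.7500 1.6250]
Step 6: x=[2.0313 9.7813 11.7188 19.4688] v=[-1.4375 2.6875 -3.6875 1.4375]
Step 7: x=[2.6876 8.2188 12.7813 18.8126] v=[1.3125 -3.1250 2.1250 -1.3125]
Step 8: x=[3.6095 6.1720 14.5782 17.6407] v=[1.8437 -4.0937 3.5938 -2.3438]

Answer: 3.6095 6.1720 14.5782 17.6407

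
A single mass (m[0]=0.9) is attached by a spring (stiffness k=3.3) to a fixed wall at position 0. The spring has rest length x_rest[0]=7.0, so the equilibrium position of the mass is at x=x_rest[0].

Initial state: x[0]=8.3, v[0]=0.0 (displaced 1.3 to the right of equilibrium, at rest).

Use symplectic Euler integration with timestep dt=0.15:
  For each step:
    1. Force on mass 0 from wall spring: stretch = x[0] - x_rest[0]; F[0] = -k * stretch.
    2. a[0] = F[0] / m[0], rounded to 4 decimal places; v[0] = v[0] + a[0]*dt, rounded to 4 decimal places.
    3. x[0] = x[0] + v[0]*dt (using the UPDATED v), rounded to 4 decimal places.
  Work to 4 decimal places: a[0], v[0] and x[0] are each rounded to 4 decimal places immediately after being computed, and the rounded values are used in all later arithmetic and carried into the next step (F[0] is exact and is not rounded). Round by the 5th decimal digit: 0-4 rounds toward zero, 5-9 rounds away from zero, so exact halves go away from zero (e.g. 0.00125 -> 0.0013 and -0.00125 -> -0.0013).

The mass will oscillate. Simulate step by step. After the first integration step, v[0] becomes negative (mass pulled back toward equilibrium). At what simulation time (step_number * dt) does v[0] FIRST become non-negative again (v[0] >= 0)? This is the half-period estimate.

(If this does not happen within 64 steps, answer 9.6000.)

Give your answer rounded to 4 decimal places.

Answer: 1.6500

Derivation:
Step 0: x=[8.3000] v=[0.0000]
Step 1: x=[8.1928] v=[-0.7150]
Step 2: x=[7.9872] v=[-1.3710]
Step 3: x=[7.7001] v=[-1.9140]
Step 4: x=[7.3552] v=[-2.2991]
Step 5: x=[6.9810] v=[-2.4945]
Step 6: x=[6.6084] v=[-2.4840]
Step 7: x=[6.2681] v=[-2.2686]
Step 8: x=[5.9882] v=[-1.8661]
Step 9: x=[5.7918] v=[-1.3096]
Step 10: x=[5.6950] v=[-0.6451]
Step 11: x=[5.7059] v=[0.0727]
First v>=0 after going negative at step 11, time=1.6500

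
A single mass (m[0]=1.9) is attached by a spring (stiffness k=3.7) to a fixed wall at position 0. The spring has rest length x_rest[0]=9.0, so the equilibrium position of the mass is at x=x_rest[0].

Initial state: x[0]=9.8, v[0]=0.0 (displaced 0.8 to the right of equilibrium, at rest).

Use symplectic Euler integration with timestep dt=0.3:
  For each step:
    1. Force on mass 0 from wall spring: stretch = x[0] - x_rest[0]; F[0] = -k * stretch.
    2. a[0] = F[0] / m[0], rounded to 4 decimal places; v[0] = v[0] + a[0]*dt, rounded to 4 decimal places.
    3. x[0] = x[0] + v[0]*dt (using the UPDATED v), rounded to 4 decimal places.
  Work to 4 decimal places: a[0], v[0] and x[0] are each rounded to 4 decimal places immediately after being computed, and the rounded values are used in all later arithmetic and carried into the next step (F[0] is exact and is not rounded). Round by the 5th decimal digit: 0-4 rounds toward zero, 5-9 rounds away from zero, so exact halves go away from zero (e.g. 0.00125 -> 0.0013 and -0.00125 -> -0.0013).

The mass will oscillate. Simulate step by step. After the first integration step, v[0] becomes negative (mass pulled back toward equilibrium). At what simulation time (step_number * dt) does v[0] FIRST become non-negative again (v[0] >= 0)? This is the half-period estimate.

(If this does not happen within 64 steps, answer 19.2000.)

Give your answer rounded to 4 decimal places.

Answer: 2.4000

Derivation:
Step 0: x=[9.8000] v=[0.0000]
Step 1: x=[9.6598] v=[-0.4674]
Step 2: x=[9.4039] v=[-0.8529]
Step 3: x=[9.0772] v=[-1.0889]
Step 4: x=[8.7370] v=[-1.1340]
Step 5: x=[8.4429] v=[-0.9803]
Step 6: x=[8.2465] v=[-0.6548]
Step 7: x=[8.1821] v=[-0.2146]
Step 8: x=[8.2611] v=[0.2632]
First v>=0 after going negative at step 8, time=2.4000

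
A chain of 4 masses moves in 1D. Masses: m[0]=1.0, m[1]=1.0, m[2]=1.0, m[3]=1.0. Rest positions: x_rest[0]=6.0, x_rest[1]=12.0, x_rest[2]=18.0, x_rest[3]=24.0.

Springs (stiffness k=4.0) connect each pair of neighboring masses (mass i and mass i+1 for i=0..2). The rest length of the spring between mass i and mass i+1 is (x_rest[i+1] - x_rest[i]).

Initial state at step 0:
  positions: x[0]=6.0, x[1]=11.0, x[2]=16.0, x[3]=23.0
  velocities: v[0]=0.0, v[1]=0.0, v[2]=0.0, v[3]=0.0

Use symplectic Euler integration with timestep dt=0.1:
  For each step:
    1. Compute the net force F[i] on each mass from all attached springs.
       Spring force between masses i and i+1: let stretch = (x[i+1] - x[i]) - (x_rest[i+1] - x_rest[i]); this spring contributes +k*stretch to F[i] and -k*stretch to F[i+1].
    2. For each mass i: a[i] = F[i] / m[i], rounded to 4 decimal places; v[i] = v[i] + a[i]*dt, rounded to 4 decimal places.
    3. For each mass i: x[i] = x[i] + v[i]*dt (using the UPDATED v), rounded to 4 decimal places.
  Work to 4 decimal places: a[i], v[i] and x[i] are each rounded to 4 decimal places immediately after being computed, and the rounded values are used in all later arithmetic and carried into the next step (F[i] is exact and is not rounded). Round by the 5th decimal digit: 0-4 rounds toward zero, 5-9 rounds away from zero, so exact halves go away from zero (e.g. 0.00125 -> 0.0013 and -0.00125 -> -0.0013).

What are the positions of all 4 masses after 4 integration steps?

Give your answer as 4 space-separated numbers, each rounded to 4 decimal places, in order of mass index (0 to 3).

Answer: 5.6240 11.0214 16.6862 22.6685

Derivation:
Step 0: x=[6.0000 11.0000 16.0000 23.0000] v=[0.0000 0.0000 0.0000 0.0000]
Step 1: x=[5.9600 11.0000 16.0800 22.9600] v=[-0.4000 0.0000 0.8000 -0.4000]
Step 2: x=[5.8816 11.0016 16.2320 22.8848] v=[-0.7840 0.0160 1.5200 -0.7520]
Step 3: x=[5.7680 11.0076 16.4409 22.7835] v=[-1.1360 0.0602 2.0890 -1.0131]
Step 4: x=[5.6240 11.0214 16.6862 22.6685] v=[-1.4402 0.1377 2.4527 -1.1501]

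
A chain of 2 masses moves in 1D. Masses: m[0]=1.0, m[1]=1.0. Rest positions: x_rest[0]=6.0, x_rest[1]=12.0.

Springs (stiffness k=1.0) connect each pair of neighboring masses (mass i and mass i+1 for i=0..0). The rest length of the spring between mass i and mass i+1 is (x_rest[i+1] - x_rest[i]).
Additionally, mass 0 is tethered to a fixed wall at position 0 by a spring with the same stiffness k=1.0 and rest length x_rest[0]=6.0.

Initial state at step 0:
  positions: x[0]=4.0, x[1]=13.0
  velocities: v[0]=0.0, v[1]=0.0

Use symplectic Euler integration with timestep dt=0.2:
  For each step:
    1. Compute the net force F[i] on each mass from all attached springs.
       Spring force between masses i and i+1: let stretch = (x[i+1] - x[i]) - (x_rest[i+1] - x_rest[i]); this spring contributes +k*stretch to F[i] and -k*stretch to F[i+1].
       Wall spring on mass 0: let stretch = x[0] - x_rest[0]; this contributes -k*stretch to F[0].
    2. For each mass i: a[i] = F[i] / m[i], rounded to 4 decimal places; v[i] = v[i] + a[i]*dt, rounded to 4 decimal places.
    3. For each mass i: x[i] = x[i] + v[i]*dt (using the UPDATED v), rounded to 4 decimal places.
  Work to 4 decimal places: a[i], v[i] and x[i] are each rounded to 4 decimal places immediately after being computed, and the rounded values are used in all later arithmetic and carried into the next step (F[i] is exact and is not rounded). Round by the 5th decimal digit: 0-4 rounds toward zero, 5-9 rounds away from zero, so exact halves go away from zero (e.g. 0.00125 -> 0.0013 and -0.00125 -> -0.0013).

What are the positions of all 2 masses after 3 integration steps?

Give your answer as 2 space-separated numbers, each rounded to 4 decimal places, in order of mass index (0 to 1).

Step 0: x=[4.0000 13.0000] v=[0.0000 0.0000]
Step 1: x=[4.2000 12.8800] v=[1.0000 -0.6000]
Step 2: x=[4.5792 12.6528] v=[1.8960 -1.1360]
Step 3: x=[5.0982 12.3427] v=[2.5949 -1.5507]

Answer: 5.0982 12.3427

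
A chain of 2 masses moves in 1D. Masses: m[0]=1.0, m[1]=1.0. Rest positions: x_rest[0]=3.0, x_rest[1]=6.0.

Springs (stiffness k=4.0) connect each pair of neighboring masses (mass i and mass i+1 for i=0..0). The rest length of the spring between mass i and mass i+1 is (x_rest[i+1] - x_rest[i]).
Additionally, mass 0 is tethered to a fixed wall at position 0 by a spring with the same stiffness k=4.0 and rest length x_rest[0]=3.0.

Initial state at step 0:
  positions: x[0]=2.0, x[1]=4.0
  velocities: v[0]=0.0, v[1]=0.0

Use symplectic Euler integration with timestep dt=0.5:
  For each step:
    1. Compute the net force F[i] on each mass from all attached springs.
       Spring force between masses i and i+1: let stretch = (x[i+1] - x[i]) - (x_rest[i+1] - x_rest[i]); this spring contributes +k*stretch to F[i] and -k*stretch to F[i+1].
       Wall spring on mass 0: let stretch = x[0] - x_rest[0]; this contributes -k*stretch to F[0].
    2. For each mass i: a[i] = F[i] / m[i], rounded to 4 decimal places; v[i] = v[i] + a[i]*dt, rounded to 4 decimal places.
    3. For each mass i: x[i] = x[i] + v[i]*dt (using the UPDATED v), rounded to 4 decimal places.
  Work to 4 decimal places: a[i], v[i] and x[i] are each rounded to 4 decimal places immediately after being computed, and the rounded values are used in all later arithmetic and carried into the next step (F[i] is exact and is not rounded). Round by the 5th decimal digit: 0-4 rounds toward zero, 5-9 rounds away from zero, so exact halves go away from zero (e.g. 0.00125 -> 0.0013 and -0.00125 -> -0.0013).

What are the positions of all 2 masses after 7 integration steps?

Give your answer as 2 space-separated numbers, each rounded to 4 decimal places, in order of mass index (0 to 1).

Step 0: x=[2.0000 4.0000] v=[0.0000 0.0000]
Step 1: x=[2.0000 5.0000] v=[0.0000 2.0000]
Step 2: x=[3.0000 6.0000] v=[2.0000 2.0000]
Step 3: x=[4.0000 7.0000] v=[2.0000 2.0000]
Step 4: x=[4.0000 8.0000] v=[0.0000 2.0000]
Step 5: x=[4.0000 8.0000] v=[0.0000 0.0000]
Step 6: x=[4.0000 7.0000] v=[0.0000 -2.0000]
Step 7: x=[3.0000 6.0000] v=[-2.0000 -2.0000]

Answer: 3.0000 6.0000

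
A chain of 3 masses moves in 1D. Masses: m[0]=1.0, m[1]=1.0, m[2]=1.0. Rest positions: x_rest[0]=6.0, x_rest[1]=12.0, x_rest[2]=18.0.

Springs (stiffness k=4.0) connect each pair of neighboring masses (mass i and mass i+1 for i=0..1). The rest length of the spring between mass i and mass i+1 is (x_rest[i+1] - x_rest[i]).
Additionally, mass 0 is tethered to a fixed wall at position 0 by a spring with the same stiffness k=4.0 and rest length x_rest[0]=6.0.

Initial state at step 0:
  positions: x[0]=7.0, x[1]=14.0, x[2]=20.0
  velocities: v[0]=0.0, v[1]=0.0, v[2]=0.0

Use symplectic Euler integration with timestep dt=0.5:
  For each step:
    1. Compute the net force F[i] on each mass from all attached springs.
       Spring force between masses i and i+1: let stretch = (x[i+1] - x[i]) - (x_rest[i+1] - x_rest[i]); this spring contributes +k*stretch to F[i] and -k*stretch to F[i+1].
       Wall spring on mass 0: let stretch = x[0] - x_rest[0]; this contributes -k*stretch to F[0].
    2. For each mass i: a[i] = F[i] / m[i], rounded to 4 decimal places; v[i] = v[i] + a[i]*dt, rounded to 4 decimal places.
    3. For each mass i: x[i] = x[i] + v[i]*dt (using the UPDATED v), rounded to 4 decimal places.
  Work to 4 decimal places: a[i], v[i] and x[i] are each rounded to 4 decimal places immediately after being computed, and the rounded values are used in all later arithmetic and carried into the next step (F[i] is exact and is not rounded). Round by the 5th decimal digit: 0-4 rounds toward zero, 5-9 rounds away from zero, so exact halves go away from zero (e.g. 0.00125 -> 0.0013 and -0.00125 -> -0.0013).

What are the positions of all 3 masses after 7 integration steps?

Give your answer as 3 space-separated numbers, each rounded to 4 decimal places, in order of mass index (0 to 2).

Answer: 5.0000 10.0000 16.0000

Derivation:
Step 0: x=[7.0000 14.0000 20.0000] v=[0.0000 0.0000 0.0000]
Step 1: x=[7.0000 13.0000 20.0000] v=[0.0000 -2.0000 0.0000]
Step 2: x=[6.0000 13.0000 19.0000] v=[-2.0000 0.0000 -2.0000]
Step 3: x=[6.0000 12.0000 18.0000] v=[0.0000 -2.0000 -2.0000]
Step 4: x=[6.0000 11.0000 17.0000] v=[0.0000 -2.0000 -2.0000]
Step 5: x=[5.0000 11.0000 16.0000] v=[-2.0000 0.0000 -2.0000]
Step 6: x=[5.0000 10.0000 16.0000] v=[0.0000 -2.0000 0.0000]
Step 7: x=[5.0000 10.0000 16.0000] v=[0.0000 0.0000 0.0000]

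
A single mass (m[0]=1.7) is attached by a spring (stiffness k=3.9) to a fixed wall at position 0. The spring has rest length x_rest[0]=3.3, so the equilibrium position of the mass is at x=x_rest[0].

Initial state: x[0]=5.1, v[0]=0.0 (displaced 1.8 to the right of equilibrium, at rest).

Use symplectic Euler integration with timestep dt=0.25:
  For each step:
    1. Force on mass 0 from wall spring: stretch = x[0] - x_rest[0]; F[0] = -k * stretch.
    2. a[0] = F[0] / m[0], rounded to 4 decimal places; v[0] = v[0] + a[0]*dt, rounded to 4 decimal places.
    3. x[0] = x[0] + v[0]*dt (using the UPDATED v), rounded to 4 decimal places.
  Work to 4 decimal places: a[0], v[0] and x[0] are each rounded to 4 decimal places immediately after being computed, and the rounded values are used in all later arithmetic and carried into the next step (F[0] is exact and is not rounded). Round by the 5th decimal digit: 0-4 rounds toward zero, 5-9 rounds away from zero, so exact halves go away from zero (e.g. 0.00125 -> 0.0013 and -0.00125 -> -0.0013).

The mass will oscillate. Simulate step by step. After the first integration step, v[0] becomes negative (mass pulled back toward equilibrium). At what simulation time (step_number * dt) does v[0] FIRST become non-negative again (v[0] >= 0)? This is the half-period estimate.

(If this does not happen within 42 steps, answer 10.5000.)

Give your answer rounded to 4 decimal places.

Step 0: x=[5.1000] v=[0.0000]
Step 1: x=[4.8419] v=[-1.0324]
Step 2: x=[4.3627] v=[-1.9167]
Step 3: x=[3.7312] v=[-2.5262]
Step 4: x=[3.0378] v=[-2.7735]
Step 5: x=[2.3820] v=[-2.6231]
Step 6: x=[1.8579] v=[-2.0966]
Step 7: x=[1.5405] v=[-1.2695]
Step 8: x=[1.4754] v=[-0.2604]
Step 9: x=[1.6719] v=[0.7861]
First v>=0 after going negative at step 9, time=2.2500

Answer: 2.2500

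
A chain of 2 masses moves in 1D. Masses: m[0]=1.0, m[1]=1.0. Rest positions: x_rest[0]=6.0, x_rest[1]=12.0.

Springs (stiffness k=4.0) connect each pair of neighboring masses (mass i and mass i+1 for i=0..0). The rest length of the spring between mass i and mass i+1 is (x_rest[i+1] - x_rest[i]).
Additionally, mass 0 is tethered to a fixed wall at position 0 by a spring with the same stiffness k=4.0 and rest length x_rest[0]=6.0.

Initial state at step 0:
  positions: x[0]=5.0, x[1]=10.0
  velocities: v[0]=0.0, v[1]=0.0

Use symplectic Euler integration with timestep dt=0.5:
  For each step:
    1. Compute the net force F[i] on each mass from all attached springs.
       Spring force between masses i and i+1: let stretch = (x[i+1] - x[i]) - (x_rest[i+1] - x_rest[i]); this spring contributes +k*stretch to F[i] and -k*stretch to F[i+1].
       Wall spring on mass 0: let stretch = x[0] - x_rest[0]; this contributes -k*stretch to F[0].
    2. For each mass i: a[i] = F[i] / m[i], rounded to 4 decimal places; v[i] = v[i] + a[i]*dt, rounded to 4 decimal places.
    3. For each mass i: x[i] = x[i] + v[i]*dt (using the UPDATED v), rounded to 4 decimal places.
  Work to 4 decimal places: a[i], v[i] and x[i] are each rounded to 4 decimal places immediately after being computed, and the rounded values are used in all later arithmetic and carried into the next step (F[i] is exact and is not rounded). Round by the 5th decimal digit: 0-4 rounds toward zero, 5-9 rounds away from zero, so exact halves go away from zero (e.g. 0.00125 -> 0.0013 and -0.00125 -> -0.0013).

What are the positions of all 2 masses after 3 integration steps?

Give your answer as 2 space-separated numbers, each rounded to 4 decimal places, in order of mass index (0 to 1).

Answer: 7.0000 13.0000

Derivation:
Step 0: x=[5.0000 10.0000] v=[0.0000 0.0000]
Step 1: x=[5.0000 11.0000] v=[0.0000 2.0000]
Step 2: x=[6.0000 12.0000] v=[2.0000 2.0000]
Step 3: x=[7.0000 13.0000] v=[2.0000 2.0000]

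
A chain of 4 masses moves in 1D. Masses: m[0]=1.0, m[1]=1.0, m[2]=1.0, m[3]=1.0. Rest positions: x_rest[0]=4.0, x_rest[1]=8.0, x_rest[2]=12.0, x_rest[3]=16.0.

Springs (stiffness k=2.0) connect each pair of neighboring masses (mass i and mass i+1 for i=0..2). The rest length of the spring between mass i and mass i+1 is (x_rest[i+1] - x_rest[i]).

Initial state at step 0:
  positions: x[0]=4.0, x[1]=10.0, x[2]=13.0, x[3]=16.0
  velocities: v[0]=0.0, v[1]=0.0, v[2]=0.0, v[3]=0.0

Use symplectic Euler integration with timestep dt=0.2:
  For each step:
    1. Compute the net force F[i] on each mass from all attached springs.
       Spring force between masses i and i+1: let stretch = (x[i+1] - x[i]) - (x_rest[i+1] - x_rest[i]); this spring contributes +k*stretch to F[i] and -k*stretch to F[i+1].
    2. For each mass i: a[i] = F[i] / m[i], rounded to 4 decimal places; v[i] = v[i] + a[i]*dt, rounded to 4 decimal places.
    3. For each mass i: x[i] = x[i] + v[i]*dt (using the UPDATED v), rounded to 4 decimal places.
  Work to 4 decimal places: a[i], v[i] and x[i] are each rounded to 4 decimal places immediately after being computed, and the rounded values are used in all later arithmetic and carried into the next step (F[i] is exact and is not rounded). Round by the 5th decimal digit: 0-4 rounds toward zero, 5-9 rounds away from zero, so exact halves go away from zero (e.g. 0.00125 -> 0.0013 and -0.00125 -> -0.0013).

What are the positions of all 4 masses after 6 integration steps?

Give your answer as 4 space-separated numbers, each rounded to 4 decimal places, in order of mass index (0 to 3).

Answer: 5.6165 7.6760 12.4984 17.2091

Derivation:
Step 0: x=[4.0000 10.0000 13.0000 16.0000] v=[0.0000 0.0000 0.0000 0.0000]
Step 1: x=[4.1600 9.7600 13.0000 16.0800] v=[0.8000 -1.2000 0.0000 0.4000]
Step 2: x=[4.4480 9.3312 12.9872 16.2336] v=[1.4400 -2.1440 -0.0640 0.7680]
Step 3: x=[4.8067 8.8042 12.9416 16.4475] v=[1.7933 -2.6349 -0.2278 1.0694]
Step 4: x=[5.1652 8.2884 12.8455 16.7009] v=[1.7923 -2.5789 -0.4804 1.2670]
Step 5: x=[5.4535 7.8873 12.6933 16.9659] v=[1.4416 -2.0053 -0.7611 1.3248]
Step 6: x=[5.6165 7.6760 12.4984 17.2091] v=[0.8151 -1.0564 -0.9745 1.2158]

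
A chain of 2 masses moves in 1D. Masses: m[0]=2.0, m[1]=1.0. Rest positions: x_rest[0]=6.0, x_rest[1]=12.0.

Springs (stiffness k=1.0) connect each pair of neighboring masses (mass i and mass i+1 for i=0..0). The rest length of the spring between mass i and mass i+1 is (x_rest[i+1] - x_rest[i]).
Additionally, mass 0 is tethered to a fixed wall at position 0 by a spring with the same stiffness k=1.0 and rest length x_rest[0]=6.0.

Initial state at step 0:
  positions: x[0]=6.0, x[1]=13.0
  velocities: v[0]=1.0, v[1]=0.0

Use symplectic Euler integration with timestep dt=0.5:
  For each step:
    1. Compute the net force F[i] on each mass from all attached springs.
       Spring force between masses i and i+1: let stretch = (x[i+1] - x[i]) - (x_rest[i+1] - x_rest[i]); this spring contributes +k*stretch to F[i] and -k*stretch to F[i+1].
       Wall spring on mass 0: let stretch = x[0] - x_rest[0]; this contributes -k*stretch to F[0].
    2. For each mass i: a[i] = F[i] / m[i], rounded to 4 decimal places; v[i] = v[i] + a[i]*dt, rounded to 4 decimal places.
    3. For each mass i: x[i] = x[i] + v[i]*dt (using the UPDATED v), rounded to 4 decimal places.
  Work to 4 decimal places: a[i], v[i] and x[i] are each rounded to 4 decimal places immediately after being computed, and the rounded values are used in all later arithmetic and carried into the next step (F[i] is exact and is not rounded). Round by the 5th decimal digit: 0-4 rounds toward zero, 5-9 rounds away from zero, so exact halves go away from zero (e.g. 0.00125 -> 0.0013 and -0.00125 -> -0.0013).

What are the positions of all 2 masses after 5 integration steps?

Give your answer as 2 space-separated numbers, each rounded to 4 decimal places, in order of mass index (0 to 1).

Answer: 7.1892 12.9744

Derivation:
Step 0: x=[6.0000 13.0000] v=[1.0000 0.0000]
Step 1: x=[6.6250 12.7500] v=[1.2500 -0.5000]
Step 2: x=[7.1875 12.4688] v=[1.1250 -0.5625]
Step 3: x=[7.5118 12.3672] v=[0.6485 -0.2032]
Step 4: x=[7.5040 12.5518] v=[-0.0156 0.3691]
Step 5: x=[7.1892 12.9744] v=[-0.6297 0.8452]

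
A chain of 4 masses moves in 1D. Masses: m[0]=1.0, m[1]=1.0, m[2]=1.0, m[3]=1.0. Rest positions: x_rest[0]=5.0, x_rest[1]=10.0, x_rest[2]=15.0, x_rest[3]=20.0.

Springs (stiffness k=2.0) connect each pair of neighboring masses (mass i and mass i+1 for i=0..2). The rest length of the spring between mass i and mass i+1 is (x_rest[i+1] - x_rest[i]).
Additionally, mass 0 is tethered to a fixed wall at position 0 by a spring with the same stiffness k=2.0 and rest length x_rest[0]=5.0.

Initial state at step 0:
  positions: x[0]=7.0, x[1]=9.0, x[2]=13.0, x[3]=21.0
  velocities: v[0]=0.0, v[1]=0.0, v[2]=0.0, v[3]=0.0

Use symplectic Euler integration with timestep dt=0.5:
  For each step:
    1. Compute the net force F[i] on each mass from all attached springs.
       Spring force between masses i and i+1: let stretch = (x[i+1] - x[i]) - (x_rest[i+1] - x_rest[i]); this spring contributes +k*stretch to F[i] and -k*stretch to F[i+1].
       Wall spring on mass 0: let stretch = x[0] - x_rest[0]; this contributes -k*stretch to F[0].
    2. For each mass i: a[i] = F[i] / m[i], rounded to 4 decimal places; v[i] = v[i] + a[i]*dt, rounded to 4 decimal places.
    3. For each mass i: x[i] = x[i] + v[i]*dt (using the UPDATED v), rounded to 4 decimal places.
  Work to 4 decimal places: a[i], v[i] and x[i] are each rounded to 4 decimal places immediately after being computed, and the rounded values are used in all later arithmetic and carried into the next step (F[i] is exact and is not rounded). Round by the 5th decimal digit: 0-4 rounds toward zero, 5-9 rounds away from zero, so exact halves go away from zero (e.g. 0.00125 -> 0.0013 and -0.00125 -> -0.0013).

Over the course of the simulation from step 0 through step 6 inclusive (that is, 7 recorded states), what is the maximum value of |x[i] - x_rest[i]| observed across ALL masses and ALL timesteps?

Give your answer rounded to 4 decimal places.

Answer: 2.5000

Derivation:
Step 0: x=[7.0000 9.0000 13.0000 21.0000] v=[0.0000 0.0000 0.0000 0.0000]
Step 1: x=[4.5000 10.0000 15.0000 19.5000] v=[-5.0000 2.0000 4.0000 -3.0000]
Step 2: x=[2.5000 10.7500 16.7500 18.2500] v=[-4.0000 1.5000 3.5000 -2.5000]
Step 3: x=[3.3750 10.3750 16.2500 18.7500] v=[1.7500 -0.7500 -1.0000 1.0000]
Step 4: x=[6.0625 9.4375 14.0625 20.5000] v=[5.3750 -1.8750 -4.3750 3.5000]
Step 5: x=[7.4063 9.1250 12.7813 21.5313] v=[2.6875 -0.6250 -2.5625 2.0625]
Step 6: x=[5.9063 9.7813 14.0469 20.6876] v=[-3.0001 1.3126 2.5312 -1.6875]
Max displacement = 2.5000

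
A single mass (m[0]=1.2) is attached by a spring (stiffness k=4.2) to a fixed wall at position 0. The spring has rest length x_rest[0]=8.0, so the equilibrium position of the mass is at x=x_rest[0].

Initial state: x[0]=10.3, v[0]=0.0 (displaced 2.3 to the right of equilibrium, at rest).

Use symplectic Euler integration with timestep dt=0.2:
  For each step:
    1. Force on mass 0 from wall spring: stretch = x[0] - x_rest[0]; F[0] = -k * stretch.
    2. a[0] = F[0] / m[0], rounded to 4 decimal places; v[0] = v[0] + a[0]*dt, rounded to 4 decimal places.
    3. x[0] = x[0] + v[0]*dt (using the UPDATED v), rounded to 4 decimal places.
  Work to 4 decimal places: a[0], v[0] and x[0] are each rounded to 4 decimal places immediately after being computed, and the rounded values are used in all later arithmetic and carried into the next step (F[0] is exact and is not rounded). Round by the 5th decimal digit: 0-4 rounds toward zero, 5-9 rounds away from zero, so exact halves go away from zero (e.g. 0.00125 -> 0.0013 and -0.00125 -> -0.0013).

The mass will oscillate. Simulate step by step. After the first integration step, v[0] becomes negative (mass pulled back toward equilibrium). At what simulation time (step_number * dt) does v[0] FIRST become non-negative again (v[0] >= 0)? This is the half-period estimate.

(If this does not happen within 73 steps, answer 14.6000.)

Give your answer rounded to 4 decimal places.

Answer: 1.8000

Derivation:
Step 0: x=[10.3000] v=[0.0000]
Step 1: x=[9.9780] v=[-1.6100]
Step 2: x=[9.3791] v=[-2.9946]
Step 3: x=[8.5871] v=[-3.9600]
Step 4: x=[7.7129] v=[-4.3710]
Step 5: x=[6.8789] v=[-4.1700]
Step 6: x=[6.2019] v=[-3.3852]
Step 7: x=[5.7766] v=[-2.1265]
Step 8: x=[5.6626] v=[-0.5701]
Step 9: x=[5.8758] v=[1.0661]
First v>=0 after going negative at step 9, time=1.8000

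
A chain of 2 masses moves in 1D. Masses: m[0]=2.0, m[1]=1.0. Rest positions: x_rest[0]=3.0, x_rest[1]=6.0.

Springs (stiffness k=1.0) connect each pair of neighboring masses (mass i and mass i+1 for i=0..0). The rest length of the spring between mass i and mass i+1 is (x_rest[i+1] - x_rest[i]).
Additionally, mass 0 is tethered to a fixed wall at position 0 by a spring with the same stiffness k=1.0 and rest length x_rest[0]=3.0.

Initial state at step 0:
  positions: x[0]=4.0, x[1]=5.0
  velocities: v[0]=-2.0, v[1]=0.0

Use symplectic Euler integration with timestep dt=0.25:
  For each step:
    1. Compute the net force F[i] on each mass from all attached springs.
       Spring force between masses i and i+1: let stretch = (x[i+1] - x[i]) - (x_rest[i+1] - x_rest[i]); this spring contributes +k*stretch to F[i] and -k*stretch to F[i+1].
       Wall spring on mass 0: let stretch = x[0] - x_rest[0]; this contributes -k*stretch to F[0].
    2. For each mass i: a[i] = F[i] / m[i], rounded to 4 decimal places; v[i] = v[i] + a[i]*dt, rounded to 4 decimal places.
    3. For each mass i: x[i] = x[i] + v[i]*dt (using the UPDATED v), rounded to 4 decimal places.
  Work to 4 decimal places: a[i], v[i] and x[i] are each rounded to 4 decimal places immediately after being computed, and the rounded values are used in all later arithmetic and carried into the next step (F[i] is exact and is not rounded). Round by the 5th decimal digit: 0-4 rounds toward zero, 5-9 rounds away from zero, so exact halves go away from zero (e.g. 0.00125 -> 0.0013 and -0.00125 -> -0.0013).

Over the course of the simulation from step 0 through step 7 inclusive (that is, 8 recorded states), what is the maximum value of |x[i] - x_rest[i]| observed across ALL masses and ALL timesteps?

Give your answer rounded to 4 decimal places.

Step 0: x=[4.0000 5.0000] v=[-2.0000 0.0000]
Step 1: x=[3.4063 5.1250] v=[-2.3750 0.5000]
Step 2: x=[2.7598 5.3301] v=[-2.5860 0.8203]
Step 3: x=[2.1074 5.5620] v=[-2.6097 0.9277]
Step 4: x=[1.4971 5.7655] v=[-2.4413 0.8141]
Step 5: x=[0.9734 5.8898] v=[-2.0949 0.4970]
Step 6: x=[0.5729 5.8943] v=[-1.6020 0.0179]
Step 7: x=[0.3208 5.7537] v=[-1.0084 -0.5625]
Max displacement = 2.6792

Answer: 2.6792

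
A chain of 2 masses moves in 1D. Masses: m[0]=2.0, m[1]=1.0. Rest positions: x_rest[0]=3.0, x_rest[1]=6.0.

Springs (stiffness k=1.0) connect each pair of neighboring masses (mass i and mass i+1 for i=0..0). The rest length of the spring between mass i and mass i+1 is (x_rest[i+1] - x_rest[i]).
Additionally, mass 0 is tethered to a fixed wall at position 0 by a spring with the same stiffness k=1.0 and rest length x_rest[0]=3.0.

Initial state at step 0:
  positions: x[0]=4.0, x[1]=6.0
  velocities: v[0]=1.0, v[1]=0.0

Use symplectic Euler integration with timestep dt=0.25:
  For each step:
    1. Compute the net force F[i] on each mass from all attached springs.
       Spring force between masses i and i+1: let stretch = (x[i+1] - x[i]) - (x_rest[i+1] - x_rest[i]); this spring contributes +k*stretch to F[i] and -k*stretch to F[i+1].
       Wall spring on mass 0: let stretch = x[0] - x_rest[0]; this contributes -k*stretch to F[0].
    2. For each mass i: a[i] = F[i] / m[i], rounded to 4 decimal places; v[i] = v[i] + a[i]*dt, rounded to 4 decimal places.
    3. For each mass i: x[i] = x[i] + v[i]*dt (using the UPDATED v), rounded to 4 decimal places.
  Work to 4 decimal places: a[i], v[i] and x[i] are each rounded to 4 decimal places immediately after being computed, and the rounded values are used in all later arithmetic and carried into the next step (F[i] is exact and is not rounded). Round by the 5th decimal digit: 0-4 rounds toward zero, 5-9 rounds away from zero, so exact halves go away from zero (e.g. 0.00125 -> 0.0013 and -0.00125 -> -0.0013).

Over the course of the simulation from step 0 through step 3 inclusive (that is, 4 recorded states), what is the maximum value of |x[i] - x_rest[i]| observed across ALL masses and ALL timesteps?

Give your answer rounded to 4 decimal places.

Step 0: x=[4.0000 6.0000] v=[1.0000 0.0000]
Step 1: x=[4.1875 6.0625] v=[0.7500 0.2500]
Step 2: x=[4.3027 6.1953] v=[0.4609 0.5313]
Step 3: x=[4.3426 6.3974] v=[0.1596 0.8082]
Max displacement = 1.3426

Answer: 1.3426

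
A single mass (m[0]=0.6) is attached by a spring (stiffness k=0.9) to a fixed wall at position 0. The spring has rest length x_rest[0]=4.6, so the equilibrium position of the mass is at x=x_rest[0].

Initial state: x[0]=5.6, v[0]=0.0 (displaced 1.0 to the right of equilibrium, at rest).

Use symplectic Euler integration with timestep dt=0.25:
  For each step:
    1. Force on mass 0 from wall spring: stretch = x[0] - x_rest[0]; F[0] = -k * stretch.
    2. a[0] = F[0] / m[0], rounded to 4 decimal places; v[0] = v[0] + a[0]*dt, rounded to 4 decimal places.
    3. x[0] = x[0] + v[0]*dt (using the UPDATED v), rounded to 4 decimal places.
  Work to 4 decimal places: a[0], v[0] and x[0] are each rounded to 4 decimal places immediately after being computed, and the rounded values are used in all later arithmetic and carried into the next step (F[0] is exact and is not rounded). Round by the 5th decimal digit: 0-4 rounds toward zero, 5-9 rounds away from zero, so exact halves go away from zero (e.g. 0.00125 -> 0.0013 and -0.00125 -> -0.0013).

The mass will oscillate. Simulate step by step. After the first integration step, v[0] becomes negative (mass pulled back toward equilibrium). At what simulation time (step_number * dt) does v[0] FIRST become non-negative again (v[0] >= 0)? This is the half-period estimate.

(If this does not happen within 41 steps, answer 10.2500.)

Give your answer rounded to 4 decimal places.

Step 0: x=[5.6000] v=[0.0000]
Step 1: x=[5.5063] v=[-0.3750]
Step 2: x=[5.3276] v=[-0.7149]
Step 3: x=[5.0807] v=[-0.9878]
Step 4: x=[4.7887] v=[-1.1681]
Step 5: x=[4.4790] v=[-1.2389]
Step 6: x=[4.1806] v=[-1.1935]
Step 7: x=[3.9216] v=[-1.0362]
Step 8: x=[3.7262] v=[-0.7818]
Step 9: x=[3.6127] v=[-0.4541]
Step 10: x=[3.5917] v=[-0.0839]
Step 11: x=[3.6653] v=[0.2942]
First v>=0 after going negative at step 11, time=2.7500

Answer: 2.7500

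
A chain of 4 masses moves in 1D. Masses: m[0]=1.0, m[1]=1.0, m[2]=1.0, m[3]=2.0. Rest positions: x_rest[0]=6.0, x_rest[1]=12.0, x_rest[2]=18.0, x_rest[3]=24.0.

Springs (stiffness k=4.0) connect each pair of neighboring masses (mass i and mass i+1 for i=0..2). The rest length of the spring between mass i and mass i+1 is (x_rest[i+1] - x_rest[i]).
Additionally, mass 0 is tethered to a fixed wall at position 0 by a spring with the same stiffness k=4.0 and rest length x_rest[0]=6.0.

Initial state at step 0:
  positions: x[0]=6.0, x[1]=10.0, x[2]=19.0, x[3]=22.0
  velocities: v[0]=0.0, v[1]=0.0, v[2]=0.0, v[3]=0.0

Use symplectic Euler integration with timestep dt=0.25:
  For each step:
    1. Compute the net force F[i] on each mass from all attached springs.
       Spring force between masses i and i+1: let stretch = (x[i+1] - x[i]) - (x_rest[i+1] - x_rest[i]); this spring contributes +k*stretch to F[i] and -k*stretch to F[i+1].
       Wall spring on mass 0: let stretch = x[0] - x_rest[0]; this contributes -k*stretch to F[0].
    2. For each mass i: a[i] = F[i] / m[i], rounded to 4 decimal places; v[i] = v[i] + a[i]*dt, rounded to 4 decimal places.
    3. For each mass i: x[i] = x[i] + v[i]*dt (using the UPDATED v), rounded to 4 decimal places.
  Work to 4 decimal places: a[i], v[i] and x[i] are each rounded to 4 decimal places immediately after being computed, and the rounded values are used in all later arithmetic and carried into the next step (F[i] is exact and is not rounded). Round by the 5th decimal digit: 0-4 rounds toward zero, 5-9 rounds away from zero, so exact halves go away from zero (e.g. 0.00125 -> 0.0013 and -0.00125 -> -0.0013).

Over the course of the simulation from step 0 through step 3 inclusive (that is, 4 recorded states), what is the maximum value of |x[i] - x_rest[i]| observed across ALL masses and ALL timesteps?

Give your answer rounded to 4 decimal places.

Step 0: x=[6.0000 10.0000 19.0000 22.0000] v=[0.0000 0.0000 0.0000 0.0000]
Step 1: x=[5.5000 11.2500 17.5000 22.3750] v=[-2.0000 5.0000 -6.0000 1.5000]
Step 2: x=[5.0625 12.6250 15.6563 22.8906] v=[-1.7500 5.5000 -7.3750 2.0625]
Step 3: x=[5.2500 12.8672 14.8633 23.2520] v=[0.7500 0.9688 -3.1720 1.4454]
Max displacement = 3.1367

Answer: 3.1367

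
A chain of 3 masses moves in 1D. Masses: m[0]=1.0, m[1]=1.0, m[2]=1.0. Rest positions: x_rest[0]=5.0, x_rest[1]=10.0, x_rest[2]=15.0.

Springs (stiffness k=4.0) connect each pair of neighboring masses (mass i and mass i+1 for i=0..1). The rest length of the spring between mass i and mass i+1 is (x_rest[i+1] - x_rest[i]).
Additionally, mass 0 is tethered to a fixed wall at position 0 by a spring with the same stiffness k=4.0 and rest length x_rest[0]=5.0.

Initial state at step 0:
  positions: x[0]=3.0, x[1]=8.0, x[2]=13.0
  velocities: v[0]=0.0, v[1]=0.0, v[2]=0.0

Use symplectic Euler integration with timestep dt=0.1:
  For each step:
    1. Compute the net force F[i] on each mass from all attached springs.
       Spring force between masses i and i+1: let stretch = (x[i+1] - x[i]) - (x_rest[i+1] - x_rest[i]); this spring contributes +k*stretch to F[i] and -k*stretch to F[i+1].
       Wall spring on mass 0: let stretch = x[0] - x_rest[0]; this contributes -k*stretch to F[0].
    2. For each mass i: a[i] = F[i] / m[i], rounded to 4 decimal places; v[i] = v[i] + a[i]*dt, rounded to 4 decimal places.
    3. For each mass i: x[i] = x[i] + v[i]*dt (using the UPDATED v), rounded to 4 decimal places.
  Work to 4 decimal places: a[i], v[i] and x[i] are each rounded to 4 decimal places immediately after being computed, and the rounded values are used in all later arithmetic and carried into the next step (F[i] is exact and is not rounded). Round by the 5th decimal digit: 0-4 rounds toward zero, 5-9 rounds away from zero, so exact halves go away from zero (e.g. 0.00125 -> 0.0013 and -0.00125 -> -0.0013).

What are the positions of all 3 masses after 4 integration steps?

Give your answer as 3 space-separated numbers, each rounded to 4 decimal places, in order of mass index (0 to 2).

Step 0: x=[3.0000 8.0000 13.0000] v=[0.0000 0.0000 0.0000]
Step 1: x=[3.0800 8.0000 13.0000] v=[0.8000 0.0000 0.0000]
Step 2: x=[3.2336 8.0032 13.0000] v=[1.5360 0.0320 0.0000]
Step 3: x=[3.4486 8.0155 13.0001] v=[2.1504 0.1229 0.0013]
Step 4: x=[3.7084 8.0445 13.0009] v=[2.5977 0.2900 0.0075]

Answer: 3.7084 8.0445 13.0009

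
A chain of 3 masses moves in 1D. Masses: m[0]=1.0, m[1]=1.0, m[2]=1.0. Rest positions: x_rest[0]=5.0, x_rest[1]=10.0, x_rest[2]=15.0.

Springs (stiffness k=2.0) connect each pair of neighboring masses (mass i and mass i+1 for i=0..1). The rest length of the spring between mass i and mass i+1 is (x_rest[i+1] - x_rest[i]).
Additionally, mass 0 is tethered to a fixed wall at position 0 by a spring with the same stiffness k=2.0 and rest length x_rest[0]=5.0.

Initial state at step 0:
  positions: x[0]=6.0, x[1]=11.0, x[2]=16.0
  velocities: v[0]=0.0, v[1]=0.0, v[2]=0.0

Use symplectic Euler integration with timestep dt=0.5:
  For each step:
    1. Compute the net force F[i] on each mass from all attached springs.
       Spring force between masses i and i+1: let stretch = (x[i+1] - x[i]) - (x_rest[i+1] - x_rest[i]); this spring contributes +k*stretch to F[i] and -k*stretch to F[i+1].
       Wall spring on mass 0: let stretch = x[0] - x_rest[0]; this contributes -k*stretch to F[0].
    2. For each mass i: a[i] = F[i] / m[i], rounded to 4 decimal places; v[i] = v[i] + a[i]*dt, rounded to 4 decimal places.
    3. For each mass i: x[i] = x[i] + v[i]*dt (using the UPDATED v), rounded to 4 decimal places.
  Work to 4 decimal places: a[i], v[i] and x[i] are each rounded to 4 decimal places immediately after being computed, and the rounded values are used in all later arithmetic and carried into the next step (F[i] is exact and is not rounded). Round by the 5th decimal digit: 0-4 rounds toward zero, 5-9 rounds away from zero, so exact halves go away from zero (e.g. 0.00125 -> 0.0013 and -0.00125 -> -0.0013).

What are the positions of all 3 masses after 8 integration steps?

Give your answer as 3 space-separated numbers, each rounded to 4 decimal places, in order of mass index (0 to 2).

Answer: 4.6368 9.0079 13.9141

Derivation:
Step 0: x=[6.0000 11.0000 16.0000] v=[0.0000 0.0000 0.0000]
Step 1: x=[5.5000 11.0000 16.0000] v=[-1.0000 0.0000 0.0000]
Step 2: x=[5.0000 10.7500 16.0000] v=[-1.0000 -0.5000 0.0000]
Step 3: x=[4.8750 10.2500 15.8750] v=[-0.2500 -1.0000 -0.2500]
Step 4: x=[5.0000 9.8750 15.4375] v=[0.2500 -0.7500 -0.8750]
Step 5: x=[5.0625 9.8438 14.7188] v=[0.1250 -0.0625 -1.4375]
Step 6: x=[4.9844 9.8594 14.0626] v=[-0.1562 0.0312 -1.3125]
Step 7: x=[4.8516 9.5391 13.8048] v=[-0.2656 -0.6406 -0.5157]
Step 8: x=[4.6368 9.0079 13.9141] v=[-0.4297 -1.0624 0.2186]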